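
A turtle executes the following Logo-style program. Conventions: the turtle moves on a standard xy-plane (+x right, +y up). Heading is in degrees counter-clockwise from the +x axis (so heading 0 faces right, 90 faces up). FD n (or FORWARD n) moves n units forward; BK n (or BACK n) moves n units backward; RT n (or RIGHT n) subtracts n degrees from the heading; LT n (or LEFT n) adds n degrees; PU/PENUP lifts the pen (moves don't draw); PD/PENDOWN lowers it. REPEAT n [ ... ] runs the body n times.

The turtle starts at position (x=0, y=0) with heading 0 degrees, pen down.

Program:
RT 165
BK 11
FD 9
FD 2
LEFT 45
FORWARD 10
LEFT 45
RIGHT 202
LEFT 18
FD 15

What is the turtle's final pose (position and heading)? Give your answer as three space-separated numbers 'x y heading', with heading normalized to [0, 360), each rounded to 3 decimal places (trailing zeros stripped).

Answer: -7.862 6.064 101

Derivation:
Executing turtle program step by step:
Start: pos=(0,0), heading=0, pen down
RT 165: heading 0 -> 195
BK 11: (0,0) -> (10.625,2.847) [heading=195, draw]
FD 9: (10.625,2.847) -> (1.932,0.518) [heading=195, draw]
FD 2: (1.932,0.518) -> (0,0) [heading=195, draw]
LT 45: heading 195 -> 240
FD 10: (0,0) -> (-5,-8.66) [heading=240, draw]
LT 45: heading 240 -> 285
RT 202: heading 285 -> 83
LT 18: heading 83 -> 101
FD 15: (-5,-8.66) -> (-7.862,6.064) [heading=101, draw]
Final: pos=(-7.862,6.064), heading=101, 5 segment(s) drawn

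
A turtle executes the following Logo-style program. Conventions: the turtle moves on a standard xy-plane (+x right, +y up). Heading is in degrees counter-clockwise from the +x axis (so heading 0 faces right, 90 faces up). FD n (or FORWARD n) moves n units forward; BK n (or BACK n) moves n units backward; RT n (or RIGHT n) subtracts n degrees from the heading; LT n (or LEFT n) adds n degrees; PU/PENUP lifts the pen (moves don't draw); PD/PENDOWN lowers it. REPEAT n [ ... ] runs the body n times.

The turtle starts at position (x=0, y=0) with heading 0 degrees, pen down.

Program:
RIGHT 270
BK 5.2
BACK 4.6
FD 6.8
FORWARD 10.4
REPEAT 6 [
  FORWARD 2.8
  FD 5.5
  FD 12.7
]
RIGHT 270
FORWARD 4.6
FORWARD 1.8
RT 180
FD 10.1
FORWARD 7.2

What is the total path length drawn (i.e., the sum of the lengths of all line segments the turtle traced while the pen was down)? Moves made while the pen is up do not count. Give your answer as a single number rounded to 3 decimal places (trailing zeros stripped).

Executing turtle program step by step:
Start: pos=(0,0), heading=0, pen down
RT 270: heading 0 -> 90
BK 5.2: (0,0) -> (0,-5.2) [heading=90, draw]
BK 4.6: (0,-5.2) -> (0,-9.8) [heading=90, draw]
FD 6.8: (0,-9.8) -> (0,-3) [heading=90, draw]
FD 10.4: (0,-3) -> (0,7.4) [heading=90, draw]
REPEAT 6 [
  -- iteration 1/6 --
  FD 2.8: (0,7.4) -> (0,10.2) [heading=90, draw]
  FD 5.5: (0,10.2) -> (0,15.7) [heading=90, draw]
  FD 12.7: (0,15.7) -> (0,28.4) [heading=90, draw]
  -- iteration 2/6 --
  FD 2.8: (0,28.4) -> (0,31.2) [heading=90, draw]
  FD 5.5: (0,31.2) -> (0,36.7) [heading=90, draw]
  FD 12.7: (0,36.7) -> (0,49.4) [heading=90, draw]
  -- iteration 3/6 --
  FD 2.8: (0,49.4) -> (0,52.2) [heading=90, draw]
  FD 5.5: (0,52.2) -> (0,57.7) [heading=90, draw]
  FD 12.7: (0,57.7) -> (0,70.4) [heading=90, draw]
  -- iteration 4/6 --
  FD 2.8: (0,70.4) -> (0,73.2) [heading=90, draw]
  FD 5.5: (0,73.2) -> (0,78.7) [heading=90, draw]
  FD 12.7: (0,78.7) -> (0,91.4) [heading=90, draw]
  -- iteration 5/6 --
  FD 2.8: (0,91.4) -> (0,94.2) [heading=90, draw]
  FD 5.5: (0,94.2) -> (0,99.7) [heading=90, draw]
  FD 12.7: (0,99.7) -> (0,112.4) [heading=90, draw]
  -- iteration 6/6 --
  FD 2.8: (0,112.4) -> (0,115.2) [heading=90, draw]
  FD 5.5: (0,115.2) -> (0,120.7) [heading=90, draw]
  FD 12.7: (0,120.7) -> (0,133.4) [heading=90, draw]
]
RT 270: heading 90 -> 180
FD 4.6: (0,133.4) -> (-4.6,133.4) [heading=180, draw]
FD 1.8: (-4.6,133.4) -> (-6.4,133.4) [heading=180, draw]
RT 180: heading 180 -> 0
FD 10.1: (-6.4,133.4) -> (3.7,133.4) [heading=0, draw]
FD 7.2: (3.7,133.4) -> (10.9,133.4) [heading=0, draw]
Final: pos=(10.9,133.4), heading=0, 26 segment(s) drawn

Segment lengths:
  seg 1: (0,0) -> (0,-5.2), length = 5.2
  seg 2: (0,-5.2) -> (0,-9.8), length = 4.6
  seg 3: (0,-9.8) -> (0,-3), length = 6.8
  seg 4: (0,-3) -> (0,7.4), length = 10.4
  seg 5: (0,7.4) -> (0,10.2), length = 2.8
  seg 6: (0,10.2) -> (0,15.7), length = 5.5
  seg 7: (0,15.7) -> (0,28.4), length = 12.7
  seg 8: (0,28.4) -> (0,31.2), length = 2.8
  seg 9: (0,31.2) -> (0,36.7), length = 5.5
  seg 10: (0,36.7) -> (0,49.4), length = 12.7
  seg 11: (0,49.4) -> (0,52.2), length = 2.8
  seg 12: (0,52.2) -> (0,57.7), length = 5.5
  seg 13: (0,57.7) -> (0,70.4), length = 12.7
  seg 14: (0,70.4) -> (0,73.2), length = 2.8
  seg 15: (0,73.2) -> (0,78.7), length = 5.5
  seg 16: (0,78.7) -> (0,91.4), length = 12.7
  seg 17: (0,91.4) -> (0,94.2), length = 2.8
  seg 18: (0,94.2) -> (0,99.7), length = 5.5
  seg 19: (0,99.7) -> (0,112.4), length = 12.7
  seg 20: (0,112.4) -> (0,115.2), length = 2.8
  seg 21: (0,115.2) -> (0,120.7), length = 5.5
  seg 22: (0,120.7) -> (0,133.4), length = 12.7
  seg 23: (0,133.4) -> (-4.6,133.4), length = 4.6
  seg 24: (-4.6,133.4) -> (-6.4,133.4), length = 1.8
  seg 25: (-6.4,133.4) -> (3.7,133.4), length = 10.1
  seg 26: (3.7,133.4) -> (10.9,133.4), length = 7.2
Total = 176.7

Answer: 176.7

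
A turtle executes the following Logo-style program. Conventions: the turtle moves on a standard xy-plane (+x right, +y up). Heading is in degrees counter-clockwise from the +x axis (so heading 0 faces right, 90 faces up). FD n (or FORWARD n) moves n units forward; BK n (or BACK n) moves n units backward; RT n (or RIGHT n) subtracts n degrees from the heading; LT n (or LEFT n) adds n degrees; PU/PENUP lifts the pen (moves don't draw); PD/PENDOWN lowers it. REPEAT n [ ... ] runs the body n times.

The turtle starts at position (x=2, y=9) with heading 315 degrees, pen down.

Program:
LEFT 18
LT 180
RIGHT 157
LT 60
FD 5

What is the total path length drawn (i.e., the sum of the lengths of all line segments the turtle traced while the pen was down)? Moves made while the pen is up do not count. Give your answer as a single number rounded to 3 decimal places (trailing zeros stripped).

Answer: 5

Derivation:
Executing turtle program step by step:
Start: pos=(2,9), heading=315, pen down
LT 18: heading 315 -> 333
LT 180: heading 333 -> 153
RT 157: heading 153 -> 356
LT 60: heading 356 -> 56
FD 5: (2,9) -> (4.796,13.145) [heading=56, draw]
Final: pos=(4.796,13.145), heading=56, 1 segment(s) drawn

Segment lengths:
  seg 1: (2,9) -> (4.796,13.145), length = 5
Total = 5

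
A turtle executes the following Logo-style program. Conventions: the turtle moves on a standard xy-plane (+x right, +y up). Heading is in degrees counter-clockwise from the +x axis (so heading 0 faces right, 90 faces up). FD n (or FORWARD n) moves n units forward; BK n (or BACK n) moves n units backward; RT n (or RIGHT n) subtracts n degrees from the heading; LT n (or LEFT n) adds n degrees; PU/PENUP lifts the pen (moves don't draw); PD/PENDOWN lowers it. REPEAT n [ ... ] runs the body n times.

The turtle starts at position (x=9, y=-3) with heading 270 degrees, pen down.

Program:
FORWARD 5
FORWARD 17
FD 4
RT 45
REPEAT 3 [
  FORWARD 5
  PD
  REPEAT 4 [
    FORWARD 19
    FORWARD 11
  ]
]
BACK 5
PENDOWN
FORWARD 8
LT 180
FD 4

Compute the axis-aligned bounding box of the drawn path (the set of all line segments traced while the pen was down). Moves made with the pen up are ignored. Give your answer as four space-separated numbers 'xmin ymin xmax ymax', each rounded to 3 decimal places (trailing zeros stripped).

Answer: -258.286 -296.286 9 -3

Derivation:
Executing turtle program step by step:
Start: pos=(9,-3), heading=270, pen down
FD 5: (9,-3) -> (9,-8) [heading=270, draw]
FD 17: (9,-8) -> (9,-25) [heading=270, draw]
FD 4: (9,-25) -> (9,-29) [heading=270, draw]
RT 45: heading 270 -> 225
REPEAT 3 [
  -- iteration 1/3 --
  FD 5: (9,-29) -> (5.464,-32.536) [heading=225, draw]
  PD: pen down
  REPEAT 4 [
    -- iteration 1/4 --
    FD 19: (5.464,-32.536) -> (-7.971,-45.971) [heading=225, draw]
    FD 11: (-7.971,-45.971) -> (-15.749,-53.749) [heading=225, draw]
    -- iteration 2/4 --
    FD 19: (-15.749,-53.749) -> (-29.184,-67.184) [heading=225, draw]
    FD 11: (-29.184,-67.184) -> (-36.962,-74.962) [heading=225, draw]
    -- iteration 3/4 --
    FD 19: (-36.962,-74.962) -> (-50.397,-88.397) [heading=225, draw]
    FD 11: (-50.397,-88.397) -> (-58.175,-96.175) [heading=225, draw]
    -- iteration 4/4 --
    FD 19: (-58.175,-96.175) -> (-71.61,-109.61) [heading=225, draw]
    FD 11: (-71.61,-109.61) -> (-79.388,-117.388) [heading=225, draw]
  ]
  -- iteration 2/3 --
  FD 5: (-79.388,-117.388) -> (-82.924,-120.924) [heading=225, draw]
  PD: pen down
  REPEAT 4 [
    -- iteration 1/4 --
    FD 19: (-82.924,-120.924) -> (-96.359,-134.359) [heading=225, draw]
    FD 11: (-96.359,-134.359) -> (-104.137,-142.137) [heading=225, draw]
    -- iteration 2/4 --
    FD 19: (-104.137,-142.137) -> (-117.572,-155.572) [heading=225, draw]
    FD 11: (-117.572,-155.572) -> (-125.35,-163.35) [heading=225, draw]
    -- iteration 3/4 --
    FD 19: (-125.35,-163.35) -> (-138.785,-176.785) [heading=225, draw]
    FD 11: (-138.785,-176.785) -> (-146.563,-184.563) [heading=225, draw]
    -- iteration 4/4 --
    FD 19: (-146.563,-184.563) -> (-159.999,-197.999) [heading=225, draw]
    FD 11: (-159.999,-197.999) -> (-167.777,-205.777) [heading=225, draw]
  ]
  -- iteration 3/3 --
  FD 5: (-167.777,-205.777) -> (-171.312,-209.312) [heading=225, draw]
  PD: pen down
  REPEAT 4 [
    -- iteration 1/4 --
    FD 19: (-171.312,-209.312) -> (-184.747,-222.747) [heading=225, draw]
    FD 11: (-184.747,-222.747) -> (-192.525,-230.525) [heading=225, draw]
    -- iteration 2/4 --
    FD 19: (-192.525,-230.525) -> (-205.96,-243.96) [heading=225, draw]
    FD 11: (-205.96,-243.96) -> (-213.739,-251.739) [heading=225, draw]
    -- iteration 3/4 --
    FD 19: (-213.739,-251.739) -> (-227.174,-265.174) [heading=225, draw]
    FD 11: (-227.174,-265.174) -> (-234.952,-272.952) [heading=225, draw]
    -- iteration 4/4 --
    FD 19: (-234.952,-272.952) -> (-248.387,-286.387) [heading=225, draw]
    FD 11: (-248.387,-286.387) -> (-256.165,-294.165) [heading=225, draw]
  ]
]
BK 5: (-256.165,-294.165) -> (-252.63,-290.63) [heading=225, draw]
PD: pen down
FD 8: (-252.63,-290.63) -> (-258.286,-296.286) [heading=225, draw]
LT 180: heading 225 -> 45
FD 4: (-258.286,-296.286) -> (-255.458,-293.458) [heading=45, draw]
Final: pos=(-255.458,-293.458), heading=45, 33 segment(s) drawn

Segment endpoints: x in {-258.286, -256.165, -255.458, -252.63, -248.387, -234.952, -227.174, -213.739, -205.96, -192.525, -184.747, -171.312, -167.777, -159.999, -146.563, -138.785, -125.35, -117.572, -104.137, -96.359, -82.924, -79.388, -71.61, -58.175, -50.397, -36.962, -29.184, -15.749, -7.971, 5.464, 9, 9, 9}, y in {-296.286, -294.165, -293.458, -290.63, -286.387, -272.952, -265.174, -251.739, -243.96, -230.525, -222.747, -209.312, -205.777, -197.999, -184.563, -176.785, -163.35, -155.572, -142.137, -134.359, -120.924, -117.388, -109.61, -96.175, -88.397, -74.962, -67.184, -53.749, -45.971, -32.536, -29, -25, -8, -3}
xmin=-258.286, ymin=-296.286, xmax=9, ymax=-3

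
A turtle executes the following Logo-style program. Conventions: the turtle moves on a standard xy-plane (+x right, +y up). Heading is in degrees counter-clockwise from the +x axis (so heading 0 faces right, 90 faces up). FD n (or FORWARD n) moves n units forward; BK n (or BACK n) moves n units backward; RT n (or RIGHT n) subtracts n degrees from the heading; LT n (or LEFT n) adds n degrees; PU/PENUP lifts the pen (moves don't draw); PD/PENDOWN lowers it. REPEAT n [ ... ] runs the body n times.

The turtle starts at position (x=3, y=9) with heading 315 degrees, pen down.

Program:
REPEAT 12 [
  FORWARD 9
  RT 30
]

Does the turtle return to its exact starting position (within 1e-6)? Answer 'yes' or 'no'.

Answer: yes

Derivation:
Executing turtle program step by step:
Start: pos=(3,9), heading=315, pen down
REPEAT 12 [
  -- iteration 1/12 --
  FD 9: (3,9) -> (9.364,2.636) [heading=315, draw]
  RT 30: heading 315 -> 285
  -- iteration 2/12 --
  FD 9: (9.364,2.636) -> (11.693,-6.057) [heading=285, draw]
  RT 30: heading 285 -> 255
  -- iteration 3/12 --
  FD 9: (11.693,-6.057) -> (9.364,-14.751) [heading=255, draw]
  RT 30: heading 255 -> 225
  -- iteration 4/12 --
  FD 9: (9.364,-14.751) -> (3,-21.115) [heading=225, draw]
  RT 30: heading 225 -> 195
  -- iteration 5/12 --
  FD 9: (3,-21.115) -> (-5.693,-23.444) [heading=195, draw]
  RT 30: heading 195 -> 165
  -- iteration 6/12 --
  FD 9: (-5.693,-23.444) -> (-14.387,-21.115) [heading=165, draw]
  RT 30: heading 165 -> 135
  -- iteration 7/12 --
  FD 9: (-14.387,-21.115) -> (-20.751,-14.751) [heading=135, draw]
  RT 30: heading 135 -> 105
  -- iteration 8/12 --
  FD 9: (-20.751,-14.751) -> (-23.08,-6.057) [heading=105, draw]
  RT 30: heading 105 -> 75
  -- iteration 9/12 --
  FD 9: (-23.08,-6.057) -> (-20.751,2.636) [heading=75, draw]
  RT 30: heading 75 -> 45
  -- iteration 10/12 --
  FD 9: (-20.751,2.636) -> (-14.387,9) [heading=45, draw]
  RT 30: heading 45 -> 15
  -- iteration 11/12 --
  FD 9: (-14.387,9) -> (-5.693,11.329) [heading=15, draw]
  RT 30: heading 15 -> 345
  -- iteration 12/12 --
  FD 9: (-5.693,11.329) -> (3,9) [heading=345, draw]
  RT 30: heading 345 -> 315
]
Final: pos=(3,9), heading=315, 12 segment(s) drawn

Start position: (3, 9)
Final position: (3, 9)
Distance = 0; < 1e-6 -> CLOSED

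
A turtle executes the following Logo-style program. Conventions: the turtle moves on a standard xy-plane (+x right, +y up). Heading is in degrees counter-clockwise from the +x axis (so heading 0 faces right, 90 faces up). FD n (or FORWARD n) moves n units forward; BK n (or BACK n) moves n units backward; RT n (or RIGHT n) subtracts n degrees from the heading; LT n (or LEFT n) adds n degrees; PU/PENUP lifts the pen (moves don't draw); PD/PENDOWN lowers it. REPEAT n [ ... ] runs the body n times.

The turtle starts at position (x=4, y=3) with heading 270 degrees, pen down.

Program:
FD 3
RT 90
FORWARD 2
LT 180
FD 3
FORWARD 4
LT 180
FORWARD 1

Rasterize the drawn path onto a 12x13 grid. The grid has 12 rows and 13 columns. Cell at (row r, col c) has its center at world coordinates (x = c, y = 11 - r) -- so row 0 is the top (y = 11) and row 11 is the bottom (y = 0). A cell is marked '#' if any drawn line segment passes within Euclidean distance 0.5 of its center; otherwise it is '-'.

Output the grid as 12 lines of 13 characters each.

Answer: -------------
-------------
-------------
-------------
-------------
-------------
-------------
-------------
----#--------
----#--------
----#--------
--########---

Derivation:
Segment 0: (4,3) -> (4,0)
Segment 1: (4,0) -> (2,0)
Segment 2: (2,0) -> (5,-0)
Segment 3: (5,-0) -> (9,-0)
Segment 4: (9,-0) -> (8,-0)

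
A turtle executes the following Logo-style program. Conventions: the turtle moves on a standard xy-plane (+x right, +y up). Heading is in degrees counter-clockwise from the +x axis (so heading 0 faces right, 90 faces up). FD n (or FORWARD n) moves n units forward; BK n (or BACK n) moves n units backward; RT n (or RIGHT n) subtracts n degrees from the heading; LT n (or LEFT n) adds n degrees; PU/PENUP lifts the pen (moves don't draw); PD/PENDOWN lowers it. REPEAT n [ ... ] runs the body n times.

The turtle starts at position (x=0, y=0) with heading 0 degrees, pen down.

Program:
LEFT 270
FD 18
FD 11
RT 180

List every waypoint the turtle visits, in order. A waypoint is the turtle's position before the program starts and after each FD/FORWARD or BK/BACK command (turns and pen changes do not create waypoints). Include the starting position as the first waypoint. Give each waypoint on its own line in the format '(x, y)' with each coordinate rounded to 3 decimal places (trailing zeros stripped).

Executing turtle program step by step:
Start: pos=(0,0), heading=0, pen down
LT 270: heading 0 -> 270
FD 18: (0,0) -> (0,-18) [heading=270, draw]
FD 11: (0,-18) -> (0,-29) [heading=270, draw]
RT 180: heading 270 -> 90
Final: pos=(0,-29), heading=90, 2 segment(s) drawn
Waypoints (3 total):
(0, 0)
(0, -18)
(0, -29)

Answer: (0, 0)
(0, -18)
(0, -29)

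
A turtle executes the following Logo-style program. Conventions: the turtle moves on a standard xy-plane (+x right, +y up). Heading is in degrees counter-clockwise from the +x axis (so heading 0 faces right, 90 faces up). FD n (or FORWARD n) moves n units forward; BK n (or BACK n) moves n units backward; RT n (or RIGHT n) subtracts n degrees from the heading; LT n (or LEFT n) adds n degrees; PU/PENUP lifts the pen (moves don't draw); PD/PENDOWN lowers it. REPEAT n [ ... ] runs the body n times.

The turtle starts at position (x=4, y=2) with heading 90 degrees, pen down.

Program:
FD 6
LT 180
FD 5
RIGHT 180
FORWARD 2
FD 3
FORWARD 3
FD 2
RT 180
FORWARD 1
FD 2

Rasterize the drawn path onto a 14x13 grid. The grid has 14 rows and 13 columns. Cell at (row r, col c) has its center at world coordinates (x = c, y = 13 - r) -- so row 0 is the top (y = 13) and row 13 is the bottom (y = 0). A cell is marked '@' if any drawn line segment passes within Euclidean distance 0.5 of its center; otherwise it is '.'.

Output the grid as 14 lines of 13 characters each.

Segment 0: (4,2) -> (4,8)
Segment 1: (4,8) -> (4,3)
Segment 2: (4,3) -> (4,5)
Segment 3: (4,5) -> (4,8)
Segment 4: (4,8) -> (4,11)
Segment 5: (4,11) -> (4,13)
Segment 6: (4,13) -> (4,12)
Segment 7: (4,12) -> (4,10)

Answer: ....@........
....@........
....@........
....@........
....@........
....@........
....@........
....@........
....@........
....@........
....@........
....@........
.............
.............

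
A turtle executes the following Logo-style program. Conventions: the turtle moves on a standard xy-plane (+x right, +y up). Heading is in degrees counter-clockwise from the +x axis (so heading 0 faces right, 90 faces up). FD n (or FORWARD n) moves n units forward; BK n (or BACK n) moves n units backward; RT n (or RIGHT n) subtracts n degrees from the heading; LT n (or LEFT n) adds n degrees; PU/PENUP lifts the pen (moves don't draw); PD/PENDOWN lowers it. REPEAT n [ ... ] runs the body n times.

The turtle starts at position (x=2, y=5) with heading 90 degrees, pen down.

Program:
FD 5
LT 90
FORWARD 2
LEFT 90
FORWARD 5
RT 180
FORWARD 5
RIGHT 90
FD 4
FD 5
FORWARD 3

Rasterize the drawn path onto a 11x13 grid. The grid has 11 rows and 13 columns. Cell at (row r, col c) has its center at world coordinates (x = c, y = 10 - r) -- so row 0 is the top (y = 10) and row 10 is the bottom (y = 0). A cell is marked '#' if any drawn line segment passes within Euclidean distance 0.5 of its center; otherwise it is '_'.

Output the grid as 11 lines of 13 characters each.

Answer: #############
#_#__________
#_#__________
#_#__________
#_#__________
#_#__________
_____________
_____________
_____________
_____________
_____________

Derivation:
Segment 0: (2,5) -> (2,10)
Segment 1: (2,10) -> (0,10)
Segment 2: (0,10) -> (-0,5)
Segment 3: (-0,5) -> (-0,10)
Segment 4: (-0,10) -> (4,10)
Segment 5: (4,10) -> (9,10)
Segment 6: (9,10) -> (12,10)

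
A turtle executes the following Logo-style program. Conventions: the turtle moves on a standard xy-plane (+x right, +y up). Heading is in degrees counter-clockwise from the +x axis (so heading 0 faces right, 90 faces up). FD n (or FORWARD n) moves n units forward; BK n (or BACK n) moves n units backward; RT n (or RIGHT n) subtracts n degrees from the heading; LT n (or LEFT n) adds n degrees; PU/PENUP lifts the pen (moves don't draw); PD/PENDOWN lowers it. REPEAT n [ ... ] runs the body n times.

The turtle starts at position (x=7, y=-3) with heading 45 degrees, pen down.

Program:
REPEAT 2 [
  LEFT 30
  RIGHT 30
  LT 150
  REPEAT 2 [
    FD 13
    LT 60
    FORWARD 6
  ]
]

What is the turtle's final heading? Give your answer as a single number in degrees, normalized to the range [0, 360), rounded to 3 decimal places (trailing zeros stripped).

Executing turtle program step by step:
Start: pos=(7,-3), heading=45, pen down
REPEAT 2 [
  -- iteration 1/2 --
  LT 30: heading 45 -> 75
  RT 30: heading 75 -> 45
  LT 150: heading 45 -> 195
  REPEAT 2 [
    -- iteration 1/2 --
    FD 13: (7,-3) -> (-5.557,-6.365) [heading=195, draw]
    LT 60: heading 195 -> 255
    FD 6: (-5.557,-6.365) -> (-7.11,-12.16) [heading=255, draw]
    -- iteration 2/2 --
    FD 13: (-7.11,-12.16) -> (-10.475,-24.717) [heading=255, draw]
    LT 60: heading 255 -> 315
    FD 6: (-10.475,-24.717) -> (-6.232,-28.96) [heading=315, draw]
  ]
  -- iteration 2/2 --
  LT 30: heading 315 -> 345
  RT 30: heading 345 -> 315
  LT 150: heading 315 -> 105
  REPEAT 2 [
    -- iteration 1/2 --
    FD 13: (-6.232,-28.96) -> (-9.597,-16.403) [heading=105, draw]
    LT 60: heading 105 -> 165
    FD 6: (-9.597,-16.403) -> (-15.392,-14.85) [heading=165, draw]
    -- iteration 2/2 --
    FD 13: (-15.392,-14.85) -> (-27.949,-11.485) [heading=165, draw]
    LT 60: heading 165 -> 225
    FD 6: (-27.949,-11.485) -> (-32.192,-15.728) [heading=225, draw]
  ]
]
Final: pos=(-32.192,-15.728), heading=225, 8 segment(s) drawn

Answer: 225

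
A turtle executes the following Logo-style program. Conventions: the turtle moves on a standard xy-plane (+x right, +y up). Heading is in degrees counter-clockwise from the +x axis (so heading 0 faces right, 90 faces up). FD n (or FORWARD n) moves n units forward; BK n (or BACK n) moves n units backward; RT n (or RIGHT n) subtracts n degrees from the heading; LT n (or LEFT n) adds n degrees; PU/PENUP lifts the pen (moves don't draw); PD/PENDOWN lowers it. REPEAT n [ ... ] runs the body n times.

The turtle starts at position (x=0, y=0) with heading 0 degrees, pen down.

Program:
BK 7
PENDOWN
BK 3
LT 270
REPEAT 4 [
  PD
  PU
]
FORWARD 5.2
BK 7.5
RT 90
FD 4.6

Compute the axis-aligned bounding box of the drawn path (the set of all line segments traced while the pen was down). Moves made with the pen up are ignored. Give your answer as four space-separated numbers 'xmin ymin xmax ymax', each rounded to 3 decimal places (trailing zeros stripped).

Answer: -10 0 0 0

Derivation:
Executing turtle program step by step:
Start: pos=(0,0), heading=0, pen down
BK 7: (0,0) -> (-7,0) [heading=0, draw]
PD: pen down
BK 3: (-7,0) -> (-10,0) [heading=0, draw]
LT 270: heading 0 -> 270
REPEAT 4 [
  -- iteration 1/4 --
  PD: pen down
  PU: pen up
  -- iteration 2/4 --
  PD: pen down
  PU: pen up
  -- iteration 3/4 --
  PD: pen down
  PU: pen up
  -- iteration 4/4 --
  PD: pen down
  PU: pen up
]
FD 5.2: (-10,0) -> (-10,-5.2) [heading=270, move]
BK 7.5: (-10,-5.2) -> (-10,2.3) [heading=270, move]
RT 90: heading 270 -> 180
FD 4.6: (-10,2.3) -> (-14.6,2.3) [heading=180, move]
Final: pos=(-14.6,2.3), heading=180, 2 segment(s) drawn

Segment endpoints: x in {-10, -7, 0}, y in {0}
xmin=-10, ymin=0, xmax=0, ymax=0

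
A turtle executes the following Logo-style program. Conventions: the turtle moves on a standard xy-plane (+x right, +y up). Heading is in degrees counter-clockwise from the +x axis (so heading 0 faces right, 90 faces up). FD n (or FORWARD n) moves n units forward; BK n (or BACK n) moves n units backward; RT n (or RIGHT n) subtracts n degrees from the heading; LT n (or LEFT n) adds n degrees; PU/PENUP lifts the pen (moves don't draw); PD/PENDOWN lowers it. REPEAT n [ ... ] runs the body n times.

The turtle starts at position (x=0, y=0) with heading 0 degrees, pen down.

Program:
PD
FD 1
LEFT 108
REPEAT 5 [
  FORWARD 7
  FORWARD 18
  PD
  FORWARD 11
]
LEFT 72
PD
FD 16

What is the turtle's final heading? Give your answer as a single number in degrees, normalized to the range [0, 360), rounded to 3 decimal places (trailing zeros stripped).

Executing turtle program step by step:
Start: pos=(0,0), heading=0, pen down
PD: pen down
FD 1: (0,0) -> (1,0) [heading=0, draw]
LT 108: heading 0 -> 108
REPEAT 5 [
  -- iteration 1/5 --
  FD 7: (1,0) -> (-1.163,6.657) [heading=108, draw]
  FD 18: (-1.163,6.657) -> (-6.725,23.776) [heading=108, draw]
  PD: pen down
  FD 11: (-6.725,23.776) -> (-10.125,34.238) [heading=108, draw]
  -- iteration 2/5 --
  FD 7: (-10.125,34.238) -> (-12.288,40.895) [heading=108, draw]
  FD 18: (-12.288,40.895) -> (-17.85,58.014) [heading=108, draw]
  PD: pen down
  FD 11: (-17.85,58.014) -> (-21.249,68.476) [heading=108, draw]
  -- iteration 3/5 --
  FD 7: (-21.249,68.476) -> (-23.412,75.133) [heading=108, draw]
  FD 18: (-23.412,75.133) -> (-28.975,92.252) [heading=108, draw]
  PD: pen down
  FD 11: (-28.975,92.252) -> (-32.374,102.714) [heading=108, draw]
  -- iteration 4/5 --
  FD 7: (-32.374,102.714) -> (-34.537,109.371) [heading=108, draw]
  FD 18: (-34.537,109.371) -> (-40.099,126.491) [heading=108, draw]
  PD: pen down
  FD 11: (-40.099,126.491) -> (-43.498,136.952) [heading=108, draw]
  -- iteration 5/5 --
  FD 7: (-43.498,136.952) -> (-45.662,143.61) [heading=108, draw]
  FD 18: (-45.662,143.61) -> (-51.224,160.729) [heading=108, draw]
  PD: pen down
  FD 11: (-51.224,160.729) -> (-54.623,171.19) [heading=108, draw]
]
LT 72: heading 108 -> 180
PD: pen down
FD 16: (-54.623,171.19) -> (-70.623,171.19) [heading=180, draw]
Final: pos=(-70.623,171.19), heading=180, 17 segment(s) drawn

Answer: 180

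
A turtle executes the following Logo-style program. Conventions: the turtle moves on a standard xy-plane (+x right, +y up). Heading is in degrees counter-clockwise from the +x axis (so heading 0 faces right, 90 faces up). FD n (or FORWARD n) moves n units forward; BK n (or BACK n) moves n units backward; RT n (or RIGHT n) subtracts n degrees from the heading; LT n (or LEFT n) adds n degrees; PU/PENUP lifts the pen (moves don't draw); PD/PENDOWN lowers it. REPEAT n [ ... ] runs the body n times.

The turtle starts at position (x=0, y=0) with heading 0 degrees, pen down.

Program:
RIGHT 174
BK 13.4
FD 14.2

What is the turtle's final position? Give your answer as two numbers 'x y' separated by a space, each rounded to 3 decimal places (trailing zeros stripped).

Executing turtle program step by step:
Start: pos=(0,0), heading=0, pen down
RT 174: heading 0 -> 186
BK 13.4: (0,0) -> (13.327,1.401) [heading=186, draw]
FD 14.2: (13.327,1.401) -> (-0.796,-0.084) [heading=186, draw]
Final: pos=(-0.796,-0.084), heading=186, 2 segment(s) drawn

Answer: -0.796 -0.084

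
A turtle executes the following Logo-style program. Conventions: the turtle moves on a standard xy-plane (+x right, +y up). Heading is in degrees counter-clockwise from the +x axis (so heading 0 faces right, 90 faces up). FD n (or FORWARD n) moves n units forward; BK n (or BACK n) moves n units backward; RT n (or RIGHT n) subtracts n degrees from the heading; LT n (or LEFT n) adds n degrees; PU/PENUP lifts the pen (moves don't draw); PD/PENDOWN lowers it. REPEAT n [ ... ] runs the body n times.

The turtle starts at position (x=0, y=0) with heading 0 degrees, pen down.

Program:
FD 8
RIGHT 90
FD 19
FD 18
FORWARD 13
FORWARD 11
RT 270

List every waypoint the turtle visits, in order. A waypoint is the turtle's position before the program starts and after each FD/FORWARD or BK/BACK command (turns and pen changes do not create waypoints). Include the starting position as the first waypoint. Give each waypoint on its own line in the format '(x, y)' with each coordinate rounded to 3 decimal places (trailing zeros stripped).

Executing turtle program step by step:
Start: pos=(0,0), heading=0, pen down
FD 8: (0,0) -> (8,0) [heading=0, draw]
RT 90: heading 0 -> 270
FD 19: (8,0) -> (8,-19) [heading=270, draw]
FD 18: (8,-19) -> (8,-37) [heading=270, draw]
FD 13: (8,-37) -> (8,-50) [heading=270, draw]
FD 11: (8,-50) -> (8,-61) [heading=270, draw]
RT 270: heading 270 -> 0
Final: pos=(8,-61), heading=0, 5 segment(s) drawn
Waypoints (6 total):
(0, 0)
(8, 0)
(8, -19)
(8, -37)
(8, -50)
(8, -61)

Answer: (0, 0)
(8, 0)
(8, -19)
(8, -37)
(8, -50)
(8, -61)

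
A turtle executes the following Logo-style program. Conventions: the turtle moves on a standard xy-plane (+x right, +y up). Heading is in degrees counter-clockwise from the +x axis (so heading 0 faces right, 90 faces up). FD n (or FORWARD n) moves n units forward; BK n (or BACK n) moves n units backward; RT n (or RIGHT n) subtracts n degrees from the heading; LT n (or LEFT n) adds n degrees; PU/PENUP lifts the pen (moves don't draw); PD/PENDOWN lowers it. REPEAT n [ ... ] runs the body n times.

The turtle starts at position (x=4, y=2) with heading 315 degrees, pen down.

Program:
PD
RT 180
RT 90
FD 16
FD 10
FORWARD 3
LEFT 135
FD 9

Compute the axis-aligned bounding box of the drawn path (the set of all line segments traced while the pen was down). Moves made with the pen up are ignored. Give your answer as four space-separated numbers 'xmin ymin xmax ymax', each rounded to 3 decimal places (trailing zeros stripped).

Executing turtle program step by step:
Start: pos=(4,2), heading=315, pen down
PD: pen down
RT 180: heading 315 -> 135
RT 90: heading 135 -> 45
FD 16: (4,2) -> (15.314,13.314) [heading=45, draw]
FD 10: (15.314,13.314) -> (22.385,20.385) [heading=45, draw]
FD 3: (22.385,20.385) -> (24.506,22.506) [heading=45, draw]
LT 135: heading 45 -> 180
FD 9: (24.506,22.506) -> (15.506,22.506) [heading=180, draw]
Final: pos=(15.506,22.506), heading=180, 4 segment(s) drawn

Segment endpoints: x in {4, 15.314, 15.506, 22.385, 24.506}, y in {2, 13.314, 20.385, 22.506}
xmin=4, ymin=2, xmax=24.506, ymax=22.506

Answer: 4 2 24.506 22.506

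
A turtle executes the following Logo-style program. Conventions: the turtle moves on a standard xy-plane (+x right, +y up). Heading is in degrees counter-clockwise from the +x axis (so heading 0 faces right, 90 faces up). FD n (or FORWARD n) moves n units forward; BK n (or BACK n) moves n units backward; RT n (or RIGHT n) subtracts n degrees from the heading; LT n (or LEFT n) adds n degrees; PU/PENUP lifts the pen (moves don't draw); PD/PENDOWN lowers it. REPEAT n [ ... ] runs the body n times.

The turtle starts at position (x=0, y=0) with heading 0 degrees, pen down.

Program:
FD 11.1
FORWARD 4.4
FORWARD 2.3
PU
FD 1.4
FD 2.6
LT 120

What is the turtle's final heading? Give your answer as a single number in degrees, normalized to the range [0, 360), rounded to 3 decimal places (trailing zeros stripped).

Answer: 120

Derivation:
Executing turtle program step by step:
Start: pos=(0,0), heading=0, pen down
FD 11.1: (0,0) -> (11.1,0) [heading=0, draw]
FD 4.4: (11.1,0) -> (15.5,0) [heading=0, draw]
FD 2.3: (15.5,0) -> (17.8,0) [heading=0, draw]
PU: pen up
FD 1.4: (17.8,0) -> (19.2,0) [heading=0, move]
FD 2.6: (19.2,0) -> (21.8,0) [heading=0, move]
LT 120: heading 0 -> 120
Final: pos=(21.8,0), heading=120, 3 segment(s) drawn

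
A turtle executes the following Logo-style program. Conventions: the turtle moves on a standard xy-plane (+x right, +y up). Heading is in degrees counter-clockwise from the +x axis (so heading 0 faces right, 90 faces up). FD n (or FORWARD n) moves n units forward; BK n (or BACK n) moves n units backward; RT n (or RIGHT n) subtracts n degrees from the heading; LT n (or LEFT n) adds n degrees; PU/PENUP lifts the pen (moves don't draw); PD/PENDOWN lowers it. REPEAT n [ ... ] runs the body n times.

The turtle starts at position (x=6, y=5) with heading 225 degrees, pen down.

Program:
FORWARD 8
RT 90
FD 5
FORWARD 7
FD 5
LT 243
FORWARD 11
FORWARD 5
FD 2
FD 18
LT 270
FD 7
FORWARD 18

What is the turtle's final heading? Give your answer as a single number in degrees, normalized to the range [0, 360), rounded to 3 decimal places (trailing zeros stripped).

Executing turtle program step by step:
Start: pos=(6,5), heading=225, pen down
FD 8: (6,5) -> (0.343,-0.657) [heading=225, draw]
RT 90: heading 225 -> 135
FD 5: (0.343,-0.657) -> (-3.192,2.879) [heading=135, draw]
FD 7: (-3.192,2.879) -> (-8.142,7.828) [heading=135, draw]
FD 5: (-8.142,7.828) -> (-11.678,11.364) [heading=135, draw]
LT 243: heading 135 -> 18
FD 11: (-11.678,11.364) -> (-1.216,14.763) [heading=18, draw]
FD 5: (-1.216,14.763) -> (3.539,16.308) [heading=18, draw]
FD 2: (3.539,16.308) -> (5.441,16.926) [heading=18, draw]
FD 18: (5.441,16.926) -> (22.56,22.489) [heading=18, draw]
LT 270: heading 18 -> 288
FD 7: (22.56,22.489) -> (24.723,15.831) [heading=288, draw]
FD 18: (24.723,15.831) -> (30.286,-1.288) [heading=288, draw]
Final: pos=(30.286,-1.288), heading=288, 10 segment(s) drawn

Answer: 288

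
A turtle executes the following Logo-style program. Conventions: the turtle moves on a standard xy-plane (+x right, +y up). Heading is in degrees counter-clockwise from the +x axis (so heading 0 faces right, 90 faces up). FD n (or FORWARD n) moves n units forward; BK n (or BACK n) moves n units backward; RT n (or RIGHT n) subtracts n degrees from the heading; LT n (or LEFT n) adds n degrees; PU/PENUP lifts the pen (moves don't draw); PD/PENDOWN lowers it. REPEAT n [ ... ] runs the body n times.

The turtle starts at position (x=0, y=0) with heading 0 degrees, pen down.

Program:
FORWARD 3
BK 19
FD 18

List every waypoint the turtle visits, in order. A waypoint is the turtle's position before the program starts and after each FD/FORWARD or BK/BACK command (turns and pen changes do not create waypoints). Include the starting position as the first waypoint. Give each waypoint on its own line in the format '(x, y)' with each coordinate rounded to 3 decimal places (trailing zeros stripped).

Executing turtle program step by step:
Start: pos=(0,0), heading=0, pen down
FD 3: (0,0) -> (3,0) [heading=0, draw]
BK 19: (3,0) -> (-16,0) [heading=0, draw]
FD 18: (-16,0) -> (2,0) [heading=0, draw]
Final: pos=(2,0), heading=0, 3 segment(s) drawn
Waypoints (4 total):
(0, 0)
(3, 0)
(-16, 0)
(2, 0)

Answer: (0, 0)
(3, 0)
(-16, 0)
(2, 0)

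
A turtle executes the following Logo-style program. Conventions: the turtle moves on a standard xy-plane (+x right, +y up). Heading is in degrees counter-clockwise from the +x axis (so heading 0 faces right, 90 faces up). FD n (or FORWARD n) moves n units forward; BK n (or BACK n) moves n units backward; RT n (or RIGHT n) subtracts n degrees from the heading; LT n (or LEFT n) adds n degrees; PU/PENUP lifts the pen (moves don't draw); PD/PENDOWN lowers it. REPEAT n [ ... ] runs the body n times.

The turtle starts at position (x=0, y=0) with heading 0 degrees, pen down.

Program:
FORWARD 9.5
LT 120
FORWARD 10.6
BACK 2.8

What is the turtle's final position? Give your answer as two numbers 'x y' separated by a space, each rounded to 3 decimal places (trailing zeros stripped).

Executing turtle program step by step:
Start: pos=(0,0), heading=0, pen down
FD 9.5: (0,0) -> (9.5,0) [heading=0, draw]
LT 120: heading 0 -> 120
FD 10.6: (9.5,0) -> (4.2,9.18) [heading=120, draw]
BK 2.8: (4.2,9.18) -> (5.6,6.755) [heading=120, draw]
Final: pos=(5.6,6.755), heading=120, 3 segment(s) drawn

Answer: 5.6 6.755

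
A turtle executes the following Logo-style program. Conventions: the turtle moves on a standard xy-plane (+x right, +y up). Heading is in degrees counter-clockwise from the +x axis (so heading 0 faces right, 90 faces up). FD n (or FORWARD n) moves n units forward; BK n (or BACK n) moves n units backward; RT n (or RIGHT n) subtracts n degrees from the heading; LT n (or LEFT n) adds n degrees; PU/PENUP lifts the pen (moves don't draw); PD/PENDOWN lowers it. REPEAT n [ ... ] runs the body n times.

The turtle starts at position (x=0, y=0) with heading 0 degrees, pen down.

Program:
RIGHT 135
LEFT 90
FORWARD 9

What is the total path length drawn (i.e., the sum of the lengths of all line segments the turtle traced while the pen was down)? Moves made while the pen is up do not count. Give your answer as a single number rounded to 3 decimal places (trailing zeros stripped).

Answer: 9

Derivation:
Executing turtle program step by step:
Start: pos=(0,0), heading=0, pen down
RT 135: heading 0 -> 225
LT 90: heading 225 -> 315
FD 9: (0,0) -> (6.364,-6.364) [heading=315, draw]
Final: pos=(6.364,-6.364), heading=315, 1 segment(s) drawn

Segment lengths:
  seg 1: (0,0) -> (6.364,-6.364), length = 9
Total = 9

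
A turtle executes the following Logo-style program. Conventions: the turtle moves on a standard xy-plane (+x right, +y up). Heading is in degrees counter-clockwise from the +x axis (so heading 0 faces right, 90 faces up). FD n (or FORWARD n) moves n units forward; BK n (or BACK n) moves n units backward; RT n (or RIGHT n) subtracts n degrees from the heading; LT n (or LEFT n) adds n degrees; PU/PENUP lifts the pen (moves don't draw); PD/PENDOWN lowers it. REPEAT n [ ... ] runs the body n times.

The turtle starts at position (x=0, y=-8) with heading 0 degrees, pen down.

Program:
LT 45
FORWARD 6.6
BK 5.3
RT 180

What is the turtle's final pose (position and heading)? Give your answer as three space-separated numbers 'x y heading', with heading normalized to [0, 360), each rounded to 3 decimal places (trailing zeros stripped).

Executing turtle program step by step:
Start: pos=(0,-8), heading=0, pen down
LT 45: heading 0 -> 45
FD 6.6: (0,-8) -> (4.667,-3.333) [heading=45, draw]
BK 5.3: (4.667,-3.333) -> (0.919,-7.081) [heading=45, draw]
RT 180: heading 45 -> 225
Final: pos=(0.919,-7.081), heading=225, 2 segment(s) drawn

Answer: 0.919 -7.081 225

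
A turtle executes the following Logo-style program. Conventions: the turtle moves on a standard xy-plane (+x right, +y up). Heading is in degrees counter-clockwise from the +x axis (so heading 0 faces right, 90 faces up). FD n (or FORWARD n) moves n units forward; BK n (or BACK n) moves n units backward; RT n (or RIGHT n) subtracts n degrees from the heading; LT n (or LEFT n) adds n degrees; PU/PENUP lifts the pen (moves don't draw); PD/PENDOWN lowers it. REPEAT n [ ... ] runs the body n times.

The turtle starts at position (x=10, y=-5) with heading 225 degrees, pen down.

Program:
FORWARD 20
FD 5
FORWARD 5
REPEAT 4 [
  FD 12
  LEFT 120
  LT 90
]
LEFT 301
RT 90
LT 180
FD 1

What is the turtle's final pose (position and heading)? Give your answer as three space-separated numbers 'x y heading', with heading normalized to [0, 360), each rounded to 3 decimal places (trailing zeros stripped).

Executing turtle program step by step:
Start: pos=(10,-5), heading=225, pen down
FD 20: (10,-5) -> (-4.142,-19.142) [heading=225, draw]
FD 5: (-4.142,-19.142) -> (-7.678,-22.678) [heading=225, draw]
FD 5: (-7.678,-22.678) -> (-11.213,-26.213) [heading=225, draw]
REPEAT 4 [
  -- iteration 1/4 --
  FD 12: (-11.213,-26.213) -> (-19.698,-34.698) [heading=225, draw]
  LT 120: heading 225 -> 345
  LT 90: heading 345 -> 75
  -- iteration 2/4 --
  FD 12: (-19.698,-34.698) -> (-16.593,-23.107) [heading=75, draw]
  LT 120: heading 75 -> 195
  LT 90: heading 195 -> 285
  -- iteration 3/4 --
  FD 12: (-16.593,-23.107) -> (-13.487,-34.698) [heading=285, draw]
  LT 120: heading 285 -> 45
  LT 90: heading 45 -> 135
  -- iteration 4/4 --
  FD 12: (-13.487,-34.698) -> (-21.972,-26.213) [heading=135, draw]
  LT 120: heading 135 -> 255
  LT 90: heading 255 -> 345
]
LT 301: heading 345 -> 286
RT 90: heading 286 -> 196
LT 180: heading 196 -> 16
FD 1: (-21.972,-26.213) -> (-21.011,-25.938) [heading=16, draw]
Final: pos=(-21.011,-25.938), heading=16, 8 segment(s) drawn

Answer: -21.011 -25.938 16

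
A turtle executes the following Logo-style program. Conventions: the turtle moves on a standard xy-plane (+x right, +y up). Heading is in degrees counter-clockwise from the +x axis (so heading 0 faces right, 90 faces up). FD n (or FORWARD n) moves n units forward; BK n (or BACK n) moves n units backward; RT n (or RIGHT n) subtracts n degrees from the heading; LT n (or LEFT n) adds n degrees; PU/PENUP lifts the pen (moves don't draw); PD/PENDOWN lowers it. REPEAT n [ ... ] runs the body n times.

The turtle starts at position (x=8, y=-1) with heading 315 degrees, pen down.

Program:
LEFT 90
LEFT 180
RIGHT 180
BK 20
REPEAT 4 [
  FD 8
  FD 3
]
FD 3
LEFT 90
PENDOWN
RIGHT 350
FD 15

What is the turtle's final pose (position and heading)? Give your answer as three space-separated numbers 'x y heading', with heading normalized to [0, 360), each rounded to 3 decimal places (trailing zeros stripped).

Executing turtle program step by step:
Start: pos=(8,-1), heading=315, pen down
LT 90: heading 315 -> 45
LT 180: heading 45 -> 225
RT 180: heading 225 -> 45
BK 20: (8,-1) -> (-6.142,-15.142) [heading=45, draw]
REPEAT 4 [
  -- iteration 1/4 --
  FD 8: (-6.142,-15.142) -> (-0.485,-9.485) [heading=45, draw]
  FD 3: (-0.485,-9.485) -> (1.636,-7.364) [heading=45, draw]
  -- iteration 2/4 --
  FD 8: (1.636,-7.364) -> (7.293,-1.707) [heading=45, draw]
  FD 3: (7.293,-1.707) -> (9.414,0.414) [heading=45, draw]
  -- iteration 3/4 --
  FD 8: (9.414,0.414) -> (15.071,6.071) [heading=45, draw]
  FD 3: (15.071,6.071) -> (17.192,8.192) [heading=45, draw]
  -- iteration 4/4 --
  FD 8: (17.192,8.192) -> (22.849,13.849) [heading=45, draw]
  FD 3: (22.849,13.849) -> (24.971,15.971) [heading=45, draw]
]
FD 3: (24.971,15.971) -> (27.092,18.092) [heading=45, draw]
LT 90: heading 45 -> 135
PD: pen down
RT 350: heading 135 -> 145
FD 15: (27.092,18.092) -> (14.805,26.696) [heading=145, draw]
Final: pos=(14.805,26.696), heading=145, 11 segment(s) drawn

Answer: 14.805 26.696 145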